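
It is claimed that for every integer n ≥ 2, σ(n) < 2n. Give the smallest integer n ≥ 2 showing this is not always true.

n = 6

We need the least integer n ≥ 2 for which the claim fails.
n = 2: σ(2) = 3; 3 < 4.
n = 3: σ(3) = 4; 4 < 6.
n = 4: σ(4) = 7; 7 < 8.
n = 5: σ(5) = 6; 6 < 10.
n = 6: σ(6) = 12; 12 ≥ 12.
So n = 6 is the smallest counterexample.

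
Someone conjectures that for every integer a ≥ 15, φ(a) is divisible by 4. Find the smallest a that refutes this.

A counterexample is any integer a ≥ 15 such that φ(a) is not divisible by 4; we check each in order.
a = 15: φ(15) = 8; 8 mod 4 = 0.
a = 16: φ(16) = 8; 8 mod 4 = 0.
a = 17: φ(17) = 16; 16 mod 4 = 0.
a = 18: φ(18) = 6; 6 mod 4 = 2.
Hence a = 18 is a counterexample.

a = 18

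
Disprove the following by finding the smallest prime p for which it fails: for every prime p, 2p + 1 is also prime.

Check each prime p in order until 2p + 1 is not prime.
p = 2: 2p + 1 = 5, prime.
p = 3: 2p + 1 = 7, prime.
p = 5: 2p + 1 = 11, prime.
p = 7: 2p + 1 = 15 = 3 × 5, not prime.

p = 7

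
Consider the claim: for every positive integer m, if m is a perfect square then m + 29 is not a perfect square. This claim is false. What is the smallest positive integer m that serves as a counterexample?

Check each positive integer m in order until m is a perfect square but m + 29 is a perfect square.
The first 13 eligible values, up to m = 169, all satisfy the conclusion.
m = 196: 196 = 14² and 196 + 29 = 225 = 15².
So m = 196 is the smallest counterexample.

m = 196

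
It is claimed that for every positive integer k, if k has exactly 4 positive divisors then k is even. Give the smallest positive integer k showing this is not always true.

k = 15

For k = 6, 8, 10, 14 the conclusion holds.
k = 15: divisors of 15: 1, 3, 5, 15; 15 is odd.
Hence k = 15 is a counterexample.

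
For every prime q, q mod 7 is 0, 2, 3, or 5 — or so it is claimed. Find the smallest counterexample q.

q = 11

We need the least prime q for which the claim fails.
q = 2: 2 mod 7 = 2.
q = 3: 3 mod 7 = 3.
q = 5: 5 mod 7 = 5.
q = 7: 7 mod 7 = 0.
q = 11: 11 mod 7 = 4 — not in {0, 2, 3, 5}.
So q = 11 is the smallest counterexample.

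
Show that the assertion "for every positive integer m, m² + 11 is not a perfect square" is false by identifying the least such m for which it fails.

For m = 1, 2, 3, 4 the conclusion holds.
m = 5: 5² + 11 = 36 = 6², a perfect square.
So m = 5 is the smallest counterexample.

m = 5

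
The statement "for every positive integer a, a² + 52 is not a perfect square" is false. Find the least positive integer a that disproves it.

a = 12

A counterexample is any positive integer a such that a² + 52 is a perfect square; we check each in order.
The first 11 eligible values, up to a = 11, all satisfy the conclusion.
a = 12: 12² + 52 = 196 = 14², a perfect square.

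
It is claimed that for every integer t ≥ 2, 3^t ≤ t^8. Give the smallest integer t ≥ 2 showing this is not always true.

t = 23

A counterexample is any integer t ≥ 2 such that 3^t > t^8; we check each in order.
For t = 2, 3, 4, 5, …, 20, 21, 22 the conclusion holds.
t = 23: 3^t = 94143178827 and t^8 = 78310985281, so 94143178827 > 78310985281.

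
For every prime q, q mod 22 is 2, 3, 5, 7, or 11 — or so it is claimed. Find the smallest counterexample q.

We need the least prime q for which the claim fails.
For q = 2, 3, 5, 7, 11 the conclusion holds.
q = 13: 13 mod 22 = 13 — not in {2, 3, 5, 7, 11}.
Hence q = 13 is a counterexample.

q = 13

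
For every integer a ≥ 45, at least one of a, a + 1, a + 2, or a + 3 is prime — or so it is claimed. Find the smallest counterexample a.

a = 48

For a = 45, 46, 47 the conclusion holds.
a = 48: 48 = 2 × 24; 49 = 7 × 7; 50 = 2 × 25; 51 = 3 × 17 — all composite.
Thus a = 48 disproves the claim, and no smaller a works.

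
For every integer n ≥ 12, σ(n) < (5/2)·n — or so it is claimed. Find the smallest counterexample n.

n = 24

A counterexample is any integer n ≥ 12 such that the claim fails; we check each in order.
For n = 12, 13, 14, 15, …, 21, 22, 23 the conclusion holds.
n = 24: σ(24) = 60; 60 ≥ 60.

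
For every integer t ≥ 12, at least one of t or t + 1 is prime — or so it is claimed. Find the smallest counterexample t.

A counterexample is any integer t ≥ 12 such that t, t + 1 are both composite; we check each in order.
t = 12: 13 is prime.
t = 13: 13 is prime.
t = 14: 14 = 2 × 7; 15 = 3 × 5 — both composite.
Hence t = 14 is a counterexample.

t = 14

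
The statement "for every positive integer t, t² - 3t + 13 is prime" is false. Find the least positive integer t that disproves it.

t = 12

A counterexample is any positive integer t such that t² - 3t + 13 is not prime; we check each in order.
The first 11 eligible values, up to t = 11, all satisfy the conclusion.
t = 12: t² - 3t + 13 = 121 = 11 × 11, composite.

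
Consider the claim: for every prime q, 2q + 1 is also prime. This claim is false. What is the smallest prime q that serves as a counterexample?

A counterexample is any prime q such that 2q + 1 is not prime; we check each in order.
For q = 2, 3, 5 the conclusion holds.
q = 7: 2q + 1 = 15 = 3 × 5, not prime.

q = 7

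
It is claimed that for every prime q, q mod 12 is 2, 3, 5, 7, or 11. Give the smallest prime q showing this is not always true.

For q = 2, 3, 5, 7, 11 the conclusion holds.
q = 13: 13 mod 12 = 1 — not in {2, 3, 5, 7, 11}.

q = 13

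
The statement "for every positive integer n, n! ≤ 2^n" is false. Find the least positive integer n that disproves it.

We need the least positive integer n for which n! > 2^n.
n = 1: n! = 1 and 2^n = 2, so 1 ≤ 2.
n = 2: n! = 2 and 2^n = 4, so 2 ≤ 4.
n = 3: n! = 6 and 2^n = 8, so 6 ≤ 8.
n = 4: n! = 24 and 2^n = 16, so 24 > 16.

n = 4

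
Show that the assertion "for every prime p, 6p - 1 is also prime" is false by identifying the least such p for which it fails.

For p = 2, 3, 5, 7 the conclusion holds.
p = 11: 6p - 1 = 65 = 5 × 13, not prime.

p = 11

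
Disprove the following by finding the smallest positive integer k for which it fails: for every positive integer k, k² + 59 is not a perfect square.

We need the least positive integer k for which k² + 59 is a perfect square.
For k = 1, 2, 3, 4, …, 26, 27, 28 the conclusion holds.
k = 29: 29² + 59 = 900 = 30², a perfect square.
Hence k = 29 is a counterexample.

k = 29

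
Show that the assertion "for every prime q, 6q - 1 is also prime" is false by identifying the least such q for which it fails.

q = 11

Check each prime q in order until 6q - 1 is not prime.
For q = 2, 3, 5, 7 the conclusion holds.
q = 11: 6q - 1 = 65 = 5 × 13, not prime.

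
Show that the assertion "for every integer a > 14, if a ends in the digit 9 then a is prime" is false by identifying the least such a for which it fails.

We need the least integer a > 14 for which a ends in the digit 9 but a is not prime.
For a = 19, 29 the conclusion holds.
a = 39: 39 ends in 9; 39 = 3 × 13, composite.
So a = 39 is the smallest counterexample.

a = 39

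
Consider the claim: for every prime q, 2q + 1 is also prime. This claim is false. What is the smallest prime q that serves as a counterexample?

q = 7

Check each prime q in order until 2q + 1 is not prime.
For q = 2, 3, 5 the conclusion holds.
q = 7: 2q + 1 = 15 = 3 × 5, not prime.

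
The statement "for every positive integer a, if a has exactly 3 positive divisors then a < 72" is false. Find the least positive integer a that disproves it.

a = 121

A counterexample is any positive integer a such that a has exactly 3 positive divisors but the claim fails; we check each in order.
For a = 4, 9, 25, 49 the conclusion holds.
a = 121: τ(121) = 3; 121 ≥ 72.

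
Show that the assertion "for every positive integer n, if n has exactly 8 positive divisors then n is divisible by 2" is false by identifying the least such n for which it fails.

We need the least positive integer n for which n has exactly 8 positive divisors but n is not divisible by 2.
For n = 24, 30, 40, 42, …, 88, 102, 104 the conclusion holds.
n = 105: τ(105) = 8; 105 mod 2 = 1.
Hence n = 105 is a counterexample.

n = 105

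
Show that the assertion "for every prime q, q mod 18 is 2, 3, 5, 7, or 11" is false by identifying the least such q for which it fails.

q = 13

q = 2: 2 mod 18 = 2.
q = 3: 3 mod 18 = 3.
q = 5: 5 mod 18 = 5.
q = 7: 7 mod 18 = 7.
q = 11: 11 mod 18 = 11.
q = 13: 13 mod 18 = 13 — not in {2, 3, 5, 7, 11}.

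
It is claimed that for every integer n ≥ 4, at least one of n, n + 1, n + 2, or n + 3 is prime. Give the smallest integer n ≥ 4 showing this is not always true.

The first 20 eligible values, up to n = 23, all satisfy the conclusion.
n = 24: 24 = 2 × 12; 25 = 5 × 5; 26 = 2 × 13; 27 = 3 × 9 — all composite.
Thus n = 24 disproves the claim, and no smaller n works.

n = 24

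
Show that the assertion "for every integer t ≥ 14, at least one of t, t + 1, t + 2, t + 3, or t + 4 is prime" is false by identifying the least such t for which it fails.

Check each integer t ≥ 14 in order until t, t + 1, t + 2, t + 3, t + 4 are all composite.
For t = 14, 15, 16, 17, 18, 19, 20, 21, 22, 23 the conclusion holds.
t = 24: 24 = 2 × 12; 25 = 5 × 5; 26 = 2 × 13; 27 = 3 × 9; 28 = 2 × 14 — all composite.
Thus t = 24 disproves the claim, and no smaller t works.

t = 24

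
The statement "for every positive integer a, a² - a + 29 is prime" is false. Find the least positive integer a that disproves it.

Check each positive integer a in order until a² - a + 29 is not prime.
a = 1: a² - a + 29 = 29, prime.
a = 2: a² - a + 29 = 31, prime.
a = 3: a² - a + 29 = 35 = 5 × 7, composite.

a = 3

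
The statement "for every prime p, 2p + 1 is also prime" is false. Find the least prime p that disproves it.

p = 7

A counterexample is any prime p such that 2p + 1 is not prime; we check each in order.
For p = 2, 3, 5 the conclusion holds.
p = 7: 2p + 1 = 15 = 3 × 5, not prime.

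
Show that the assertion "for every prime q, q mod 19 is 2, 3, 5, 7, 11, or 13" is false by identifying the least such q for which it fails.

For q = 2, 3, 5, 7, 11, 13 the conclusion holds.
q = 17: 17 mod 19 = 17 — not in {2, 3, 5, 7, 11, 13}.
Thus q = 17 disproves the claim, and no smaller q works.

q = 17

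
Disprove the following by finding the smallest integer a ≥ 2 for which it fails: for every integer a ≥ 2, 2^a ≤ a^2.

a = 5

Check each integer a ≥ 2 in order until 2^a > a^2.
a = 2: 2^a = 4 and a^2 = 4, so 4 ≤ 4.
a = 3: 2^a = 8 and a^2 = 9, so 8 ≤ 9.
a = 4: 2^a = 16 and a^2 = 16, so 16 ≤ 16.
a = 5: 2^a = 32 and a^2 = 25, so 32 > 25.
Hence a = 5 is a counterexample.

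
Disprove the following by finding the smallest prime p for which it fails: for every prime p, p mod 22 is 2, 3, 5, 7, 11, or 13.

p = 17

For p = 2, 3, 5, 7, 11, 13 the conclusion holds.
p = 17: 17 mod 22 = 17 — not in {2, 3, 5, 7, 11, 13}.
Hence p = 17 is a counterexample.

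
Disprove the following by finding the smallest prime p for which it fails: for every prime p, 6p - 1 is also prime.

p = 11

For p = 2, 3, 5, 7 the conclusion holds.
p = 11: 6p - 1 = 65 = 5 × 13, not prime.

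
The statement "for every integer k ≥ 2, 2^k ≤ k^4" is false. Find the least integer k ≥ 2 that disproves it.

k = 17

A counterexample is any integer k ≥ 2 such that 2^k > k^4; we check each in order.
For k = 2, 3, 4, 5, …, 14, 15, 16 the conclusion holds.
k = 17: 2^k = 131072 and k^4 = 83521, so 131072 > 83521.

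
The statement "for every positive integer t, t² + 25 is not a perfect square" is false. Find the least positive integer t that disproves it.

t = 12

The first 11 eligible values, up to t = 11, all satisfy the conclusion.
t = 12: 12² + 25 = 169 = 13², a perfect square.
Hence t = 12 is a counterexample.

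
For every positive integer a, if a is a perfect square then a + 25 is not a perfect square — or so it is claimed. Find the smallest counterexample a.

a = 144

We need the least positive integer a for which a is a perfect square but a + 25 is a perfect square.
For a = 1, 4, 9, 16, …, 81, 100, 121 the conclusion holds.
a = 144: 144 = 12² and 144 + 25 = 169 = 13².
Hence a = 144 is a counterexample.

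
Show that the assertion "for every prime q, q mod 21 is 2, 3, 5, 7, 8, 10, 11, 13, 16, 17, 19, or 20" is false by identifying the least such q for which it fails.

q = 43

For q = 2, 3, 5, 7, …, 31, 37, 41 the conclusion holds.
q = 43: 43 mod 21 = 1 — not in {2, 3, 5, 7, 8, 10, 11, 13, 16, 17, 19, 20}.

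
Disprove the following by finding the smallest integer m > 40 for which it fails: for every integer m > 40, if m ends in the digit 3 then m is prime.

m = 63

We need the least integer m > 40 for which m ends in the digit 3 but m is not prime.
m = 43: 43 ends in 3 and is prime.
m = 53: 53 ends in 3 and is prime.
m = 63: 63 ends in 3; 63 = 3 × 21, composite.
Thus m = 63 disproves the claim, and no smaller m works.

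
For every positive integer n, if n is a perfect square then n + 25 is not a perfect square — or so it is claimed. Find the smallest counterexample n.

Check each positive integer n in order until n is a perfect square but n + 25 is a perfect square.
The first 11 eligible values, up to n = 121, all satisfy the conclusion.
n = 144: 144 = 12² and 144 + 25 = 169 = 13².
Hence n = 144 is a counterexample.

n = 144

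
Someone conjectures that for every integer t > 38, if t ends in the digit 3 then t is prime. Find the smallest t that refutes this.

A counterexample is any integer t > 38 such that t ends in the digit 3 but t is not prime; we check each in order.
For t = 43, 53 the conclusion holds.
t = 63: 63 ends in 3; 63 = 3 × 21, composite.

t = 63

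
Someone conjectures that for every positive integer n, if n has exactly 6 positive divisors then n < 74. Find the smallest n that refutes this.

We need the least positive integer n for which n has exactly 6 positive divisors but the claim fails.
For n = 12, 18, 20, 28, …, 52, 63, 68 the conclusion holds.
n = 75: τ(75) = 6; 75 ≥ 74.
Hence n = 75 is a counterexample.

n = 75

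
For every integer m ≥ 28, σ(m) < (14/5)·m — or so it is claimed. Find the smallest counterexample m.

A counterexample is any integer m ≥ 28 such that the claim fails; we check each in order.
For m = 28, 29, 30, 31, …, 57, 58, 59 the conclusion holds.
m = 60: σ(60) = 168; 168 ≥ 168.

m = 60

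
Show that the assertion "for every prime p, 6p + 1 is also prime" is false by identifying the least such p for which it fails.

For p = 2, 3, 5, 7, 11, 13, 17 the conclusion holds.
p = 19: 6p + 1 = 115 = 5 × 23, not prime.
Thus p = 19 disproves the claim, and no smaller p works.

p = 19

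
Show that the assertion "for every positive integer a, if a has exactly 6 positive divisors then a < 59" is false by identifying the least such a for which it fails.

a = 63

For a = 12, 18, 20, 28, 32, 44, 45, 50, 52 the conclusion holds.
a = 63: τ(63) = 6; 63 ≥ 59.
Thus a = 63 disproves the claim, and no smaller a works.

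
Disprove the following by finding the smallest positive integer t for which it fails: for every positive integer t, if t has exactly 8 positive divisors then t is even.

t = 105

A counterexample is any positive integer t such that t has exactly 8 positive divisors but t is odd; we check each in order.
The first 12 eligible values, up to t = 104, all satisfy the conclusion.
t = 105: divisors of 105: 1, 3, 5, 7, 15, 21, 35, 105; 105 is odd.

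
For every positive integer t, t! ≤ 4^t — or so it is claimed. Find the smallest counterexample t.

t = 9

The first 8 eligible values, up to t = 8, all satisfy the conclusion.
t = 9: t! = 362880 and 4^t = 262144, so 362880 > 262144.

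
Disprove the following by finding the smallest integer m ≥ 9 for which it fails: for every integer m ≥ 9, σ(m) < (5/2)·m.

m = 24

Check each integer m ≥ 9 in order until the claim fails.
For m = 9, 10, 11, 12, …, 21, 22, 23 the conclusion holds.
m = 24: σ(24) = 60; 60 ≥ 60.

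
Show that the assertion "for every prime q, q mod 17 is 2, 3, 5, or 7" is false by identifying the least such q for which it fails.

Check each prime q in order until the claim fails.
The first 4 eligible values, up to q = 7, all satisfy the conclusion.
q = 11: 11 mod 17 = 11 — not in {2, 3, 5, 7}.

q = 11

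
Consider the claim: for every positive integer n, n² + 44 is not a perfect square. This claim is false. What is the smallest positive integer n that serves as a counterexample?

We need the least positive integer n for which n² + 44 is a perfect square.
For n = 1, 2, 3, 4, 5, 6, 7, 8, 9 the conclusion holds.
n = 10: 10² + 44 = 144 = 12², a perfect square.
Hence n = 10 is a counterexample.

n = 10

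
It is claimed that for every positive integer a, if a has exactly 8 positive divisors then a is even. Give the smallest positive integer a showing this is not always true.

We need the least positive integer a for which a has exactly 8 positive divisors but a is odd.
For a = 24, 30, 40, 42, …, 88, 102, 104 the conclusion holds.
a = 105: divisors of 105: 1, 3, 5, 7, 15, 21, 35, 105; 105 is odd.
Hence a = 105 is a counterexample.

a = 105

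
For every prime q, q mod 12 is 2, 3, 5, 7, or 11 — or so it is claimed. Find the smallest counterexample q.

A counterexample is any prime q such that the claim fails; we check each in order.
The first 5 eligible values, up to q = 11, all satisfy the conclusion.
q = 13: 13 mod 12 = 1 — not in {2, 3, 5, 7, 11}.

q = 13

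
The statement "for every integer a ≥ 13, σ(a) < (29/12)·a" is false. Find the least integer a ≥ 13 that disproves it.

We need the least integer a ≥ 13 for which the claim fails.
The first 11 eligible values, up to a = 23, all satisfy the conclusion.
a = 24: σ(24) = 60; 60 ≥ 58.
Hence a = 24 is a counterexample.

a = 24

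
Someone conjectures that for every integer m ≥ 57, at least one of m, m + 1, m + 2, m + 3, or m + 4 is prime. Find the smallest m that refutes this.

m = 62

The first 5 eligible values, up to m = 61, all satisfy the conclusion.
m = 62: 62 = 2 × 31; 63 = 3 × 21; 64 = 2 × 32; 65 = 5 × 13; 66 = 2 × 33 — all composite.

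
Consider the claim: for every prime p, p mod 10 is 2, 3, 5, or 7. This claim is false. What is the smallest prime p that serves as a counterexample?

p = 11

Check each prime p in order until the claim fails.
p = 2: 2 mod 10 = 2.
p = 3: 3 mod 10 = 3.
p = 5: 5 mod 10 = 5.
p = 7: 7 mod 10 = 7.
p = 11: 11 mod 10 = 1 — not in {2, 3, 5, 7}.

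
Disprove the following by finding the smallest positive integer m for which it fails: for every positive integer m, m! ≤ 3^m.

m = 7

We need the least positive integer m for which m! > 3^m.
m = 1: m! = 1 and 3^m = 3, so 1 ≤ 3.
m = 2: m! = 2 and 3^m = 9, so 2 ≤ 9.
m = 3: m! = 6 and 3^m = 27, so 6 ≤ 27.
m = 4: m! = 24 and 3^m = 81, so 24 ≤ 81.
m = 5: m! = 120 and 3^m = 243, so 120 ≤ 243.
m = 6: m! = 720 and 3^m = 729, so 720 ≤ 729.
m = 7: m! = 5040 and 3^m = 2187, so 5040 > 2187.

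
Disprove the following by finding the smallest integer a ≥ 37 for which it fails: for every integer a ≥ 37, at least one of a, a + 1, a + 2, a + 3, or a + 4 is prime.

For a = 37, 38, 39, 40, …, 45, 46, 47 the conclusion holds.
a = 48: 48 = 2 × 24; 49 = 7 × 7; 50 = 2 × 25; 51 = 3 × 17; 52 = 2 × 26 — all composite.

a = 48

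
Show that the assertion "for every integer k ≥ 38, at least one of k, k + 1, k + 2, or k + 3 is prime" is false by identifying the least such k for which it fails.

k = 48

Check each integer k ≥ 38 in order until k, k + 1, k + 2, k + 3 are all composite.
The first 10 eligible values, up to k = 47, all satisfy the conclusion.
k = 48: 48 = 2 × 24; 49 = 7 × 7; 50 = 2 × 25; 51 = 3 × 17 — all composite.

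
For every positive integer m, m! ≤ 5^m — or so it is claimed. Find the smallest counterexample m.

For m = 1, 2, 3, 4, …, 9, 10, 11 the conclusion holds.
m = 12: m! = 479001600 and 5^m = 244140625, so 479001600 > 244140625.
Thus m = 12 disproves the claim, and no smaller m works.

m = 12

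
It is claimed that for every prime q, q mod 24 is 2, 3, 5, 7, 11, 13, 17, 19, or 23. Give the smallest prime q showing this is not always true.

A counterexample is any prime q such that the claim fails; we check each in order.
The first 20 eligible values, up to q = 71, all satisfy the conclusion.
q = 73: 73 mod 24 = 1 — not in {2, 3, 5, 7, 11, 13, 17, 19, 23}.
Thus q = 73 disproves the claim, and no smaller q works.

q = 73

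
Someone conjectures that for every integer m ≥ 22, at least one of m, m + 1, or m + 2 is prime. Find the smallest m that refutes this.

m = 24

A counterexample is any integer m ≥ 22 such that m, m + 1, m + 2 are all composite; we check each in order.
m = 22: 23 is prime.
m = 23: 23 is prime.
m = 24: 24 = 2 × 12; 25 = 5 × 5; 26 = 2 × 13 — all composite.
Thus m = 24 disproves the claim, and no smaller m works.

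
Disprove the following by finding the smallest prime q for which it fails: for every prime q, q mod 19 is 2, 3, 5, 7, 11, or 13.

q = 17

Check each prime q in order until the claim fails.
q = 2: 2 mod 19 = 2.
q = 3: 3 mod 19 = 3.
q = 5: 5 mod 19 = 5.
q = 7: 7 mod 19 = 7.
q = 11: 11 mod 19 = 11.
q = 13: 13 mod 19 = 13.
q = 17: 17 mod 19 = 17 — not in {2, 3, 5, 7, 11, 13}.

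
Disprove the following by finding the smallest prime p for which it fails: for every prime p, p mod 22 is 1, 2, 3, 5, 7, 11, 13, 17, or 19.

p = 31

A counterexample is any prime p such that the claim fails; we check each in order.
For p = 2, 3, 5, 7, 11, 13, 17, 19, 23, 29 the conclusion holds.
p = 31: 31 mod 22 = 9 — not in {1, 2, 3, 5, 7, 11, 13, 17, 19}.
Thus p = 31 disproves the claim, and no smaller p works.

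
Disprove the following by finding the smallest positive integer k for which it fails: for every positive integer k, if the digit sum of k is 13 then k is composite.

We need the least positive integer k for which the digit sum of k is 13 but k is prime.
k = 49: digit sum 13; 49 is composite.
k = 58: digit sum 13; 58 is composite.
k = 67: digit sum 13; 67 is prime, not composite.
So k = 67 is the smallest counterexample.

k = 67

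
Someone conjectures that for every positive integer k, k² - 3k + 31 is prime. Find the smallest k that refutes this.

A counterexample is any positive integer k such that k² - 3k + 31 is not prime; we check each in order.
For k = 1, 2, 3 the conclusion holds.
k = 4: k² - 3k + 31 = 35 = 5 × 7, composite.

k = 4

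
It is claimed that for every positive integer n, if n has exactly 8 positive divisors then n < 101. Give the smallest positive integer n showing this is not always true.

n = 102

Check each positive integer n in order until n has exactly 8 positive divisors but the claim fails.
The first 10 eligible values, up to n = 88, all satisfy the conclusion.
n = 102: τ(102) = 8; 102 ≥ 101.
Thus n = 102 disproves the claim, and no smaller n works.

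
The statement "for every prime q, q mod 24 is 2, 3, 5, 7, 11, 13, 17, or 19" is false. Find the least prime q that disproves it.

q = 23

For q = 2, 3, 5, 7, 11, 13, 17, 19 the conclusion holds.
q = 23: 23 mod 24 = 23 — not in {2, 3, 5, 7, 11, 13, 17, 19}.
So q = 23 is the smallest counterexample.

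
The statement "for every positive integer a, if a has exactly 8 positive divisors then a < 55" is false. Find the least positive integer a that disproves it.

a = 56

A counterexample is any positive integer a such that a has exactly 8 positive divisors but the claim fails; we check each in order.
The first 5 eligible values, up to a = 54, all satisfy the conclusion.
a = 56: τ(56) = 8; 56 ≥ 55.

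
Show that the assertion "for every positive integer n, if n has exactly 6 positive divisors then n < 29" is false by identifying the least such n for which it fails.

n = 32

Check each positive integer n in order until n has exactly 6 positive divisors but the claim fails.
The first 4 eligible values, up to n = 28, all satisfy the conclusion.
n = 32: τ(32) = 6; 32 ≥ 29.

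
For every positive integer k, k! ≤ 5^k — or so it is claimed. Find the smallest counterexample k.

k = 12

A counterexample is any positive integer k such that k! > 5^k; we check each in order.
The first 11 eligible values, up to k = 11, all satisfy the conclusion.
k = 12: k! = 479001600 and 5^k = 244140625, so 479001600 > 244140625.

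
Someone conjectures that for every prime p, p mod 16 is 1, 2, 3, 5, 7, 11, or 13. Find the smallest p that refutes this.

p = 31

A counterexample is any prime p such that the claim fails; we check each in order.
For p = 2, 3, 5, 7, 11, 13, 17, 19, 23, 29 the conclusion holds.
p = 31: 31 mod 16 = 15 — not in {1, 2, 3, 5, 7, 11, 13}.
Thus p = 31 disproves the claim, and no smaller p works.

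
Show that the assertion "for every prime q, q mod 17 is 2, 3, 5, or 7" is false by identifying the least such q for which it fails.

q = 11

A counterexample is any prime q such that the claim fails; we check each in order.
q = 2: 2 mod 17 = 2.
q = 3: 3 mod 17 = 3.
q = 5: 5 mod 17 = 5.
q = 7: 7 mod 17 = 7.
q = 11: 11 mod 17 = 11 — not in {2, 3, 5, 7}.
Hence q = 11 is a counterexample.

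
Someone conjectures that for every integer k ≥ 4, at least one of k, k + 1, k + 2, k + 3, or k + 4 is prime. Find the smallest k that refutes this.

We need the least integer k ≥ 4 for which k, k + 1, k + 2, k + 3, k + 4 are all composite.
For k = 4, 5, 6, 7, …, 21, 22, 23 the conclusion holds.
k = 24: 24 = 2 × 12; 25 = 5 × 5; 26 = 2 × 13; 27 = 3 × 9; 28 = 2 × 14 — all composite.

k = 24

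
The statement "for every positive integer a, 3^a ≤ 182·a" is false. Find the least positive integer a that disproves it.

Check each positive integer a in order until 3^a > 182·a.
The first 6 eligible values, up to a = 6, all satisfy the conclusion.
a = 7: 3^a = 2187 and 182·a = 1274, so 2187 > 1274.

a = 7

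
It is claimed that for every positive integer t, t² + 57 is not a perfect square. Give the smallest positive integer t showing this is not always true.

t = 1: 1² + 57 = 58, not a perfect square.
t = 2: 2² + 57 = 61, not a perfect square.
t = 3: 3² + 57 = 66, not a perfect square.
t = 4: 4² + 57 = 73, not a perfect square.
t = 5: 5² + 57 = 82, not a perfect square.
t = 6: 6² + 57 = 93, not a perfect square.
t = 7: 7² + 57 = 106, not a perfect square.
t = 8: 8² + 57 = 121 = 11², a perfect square.

t = 8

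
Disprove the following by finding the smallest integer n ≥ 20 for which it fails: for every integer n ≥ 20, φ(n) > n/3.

n = 24

The first 4 eligible values, up to n = 23, all satisfy the conclusion.
n = 24: φ(24) = 8 and 24/3 = 8, so φ(24) ≤ 24/3.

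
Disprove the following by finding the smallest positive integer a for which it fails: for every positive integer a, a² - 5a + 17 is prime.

We need the least positive integer a for which a² - 5a + 17 is not prime.
The first 12 eligible values, up to a = 12, all satisfy the conclusion.
a = 13: a² - 5a + 17 = 121 = 11 × 11, composite.
Thus a = 13 disproves the claim, and no smaller a works.

a = 13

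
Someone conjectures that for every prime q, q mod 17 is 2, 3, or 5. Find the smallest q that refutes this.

A counterexample is any prime q such that the claim fails; we check each in order.
For q = 2, 3, 5 the conclusion holds.
q = 7: 7 mod 17 = 7 — not in {2, 3, 5}.

q = 7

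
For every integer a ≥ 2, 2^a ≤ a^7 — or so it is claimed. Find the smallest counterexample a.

a = 37

We need the least integer a ≥ 2 for which 2^a > a^7.
For a = 2, 3, 4, 5, …, 34, 35, 36 the conclusion holds.
a = 37: 2^a = 137438953472 and a^7 = 94931877133, so 137438953472 > 94931877133.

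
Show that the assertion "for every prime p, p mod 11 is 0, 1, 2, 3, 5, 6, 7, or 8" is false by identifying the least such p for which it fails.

A counterexample is any prime p such that the claim fails; we check each in order.
For p = 2, 3, 5, 7, 11, 13, 17, 19, 23, 29 the conclusion holds.
p = 31: 31 mod 11 = 9 — not in {0, 1, 2, 3, 5, 6, 7, 8}.
So p = 31 is the smallest counterexample.

p = 31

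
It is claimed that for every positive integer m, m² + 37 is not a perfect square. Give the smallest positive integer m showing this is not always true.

m = 18

We need the least positive integer m for which m² + 37 is a perfect square.
For m = 1, 2, 3, 4, …, 15, 16, 17 the conclusion holds.
m = 18: 18² + 37 = 361 = 19², a perfect square.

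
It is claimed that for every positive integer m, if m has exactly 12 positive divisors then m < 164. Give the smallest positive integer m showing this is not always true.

m = 198

We need the least positive integer m for which m has exactly 12 positive divisors but the claim fails.
For m = 60, 72, 84, 90, …, 150, 156, 160 the conclusion holds.
m = 198: τ(198) = 12; 198 ≥ 164.
Hence m = 198 is a counterexample.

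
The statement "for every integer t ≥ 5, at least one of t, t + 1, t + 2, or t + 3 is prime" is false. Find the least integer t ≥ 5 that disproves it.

t = 24

The first 19 eligible values, up to t = 23, all satisfy the conclusion.
t = 24: 24 = 2 × 12; 25 = 5 × 5; 26 = 2 × 13; 27 = 3 × 9 — all composite.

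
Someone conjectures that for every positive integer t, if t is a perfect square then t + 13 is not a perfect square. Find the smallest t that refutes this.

We need the least positive integer t for which t is a perfect square but t + 13 is a perfect square.
The first 5 eligible values, up to t = 25, all satisfy the conclusion.
t = 36: 36 = 6² and 36 + 13 = 49 = 7².

t = 36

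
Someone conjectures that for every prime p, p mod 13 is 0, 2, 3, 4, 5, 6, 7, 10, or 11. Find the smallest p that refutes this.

The first 14 eligible values, up to p = 43, all satisfy the conclusion.
p = 47: 47 mod 13 = 8 — not in {0, 2, 3, 4, 5, 6, 7, 10, 11}.
So p = 47 is the smallest counterexample.

p = 47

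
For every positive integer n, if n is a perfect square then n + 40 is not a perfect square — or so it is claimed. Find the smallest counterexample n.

n = 9

A counterexample is any positive integer n such that n is a perfect square but n + 40 is a perfect square; we check each in order.
For n = 1, 4 the conclusion holds.
n = 9: 9 = 3² and 9 + 40 = 49 = 7².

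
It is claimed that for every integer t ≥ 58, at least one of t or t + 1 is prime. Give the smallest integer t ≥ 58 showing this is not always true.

We need the least integer t ≥ 58 for which t, t + 1 are both composite.
The first 4 eligible values, up to t = 61, all satisfy the conclusion.
t = 62: 62 = 2 × 31; 63 = 3 × 21 — both composite.
So t = 62 is the smallest counterexample.

t = 62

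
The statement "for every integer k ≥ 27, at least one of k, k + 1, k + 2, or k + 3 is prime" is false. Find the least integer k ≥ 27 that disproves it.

k = 32

We need the least integer k ≥ 27 for which k, k + 1, k + 2, k + 3 are all composite.
The first 5 eligible values, up to k = 31, all satisfy the conclusion.
k = 32: 32 = 2 × 16; 33 = 3 × 11; 34 = 2 × 17; 35 = 5 × 7 — all composite.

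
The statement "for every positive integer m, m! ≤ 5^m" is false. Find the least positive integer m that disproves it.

A counterexample is any positive integer m such that m! > 5^m; we check each in order.
For m = 1, 2, 3, 4, …, 9, 10, 11 the conclusion holds.
m = 12: m! = 479001600 and 5^m = 244140625, so 479001600 > 244140625.
So m = 12 is the smallest counterexample.

m = 12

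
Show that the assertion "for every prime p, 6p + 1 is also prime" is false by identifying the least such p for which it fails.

p = 19

Check each prime p in order until 6p + 1 is not prime.
For p = 2, 3, 5, 7, 11, 13, 17 the conclusion holds.
p = 19: 6p + 1 = 115 = 5 × 23, not prime.
Thus p = 19 disproves the claim, and no smaller p works.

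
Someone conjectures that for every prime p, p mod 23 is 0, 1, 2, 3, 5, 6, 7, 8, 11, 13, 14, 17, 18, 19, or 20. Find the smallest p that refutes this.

A counterexample is any prime p such that the claim fails; we check each in order.
For p = 2, 3, 5, 7, …, 47, 53, 59 the conclusion holds.
p = 61: 61 mod 23 = 15 — not in {0, 1, 2, 3, 5, 6, 7, 8, 11, 13, 14, 17, 18, 19, 20}.

p = 61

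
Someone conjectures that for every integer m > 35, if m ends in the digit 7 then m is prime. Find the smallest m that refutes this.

m = 57

We need the least integer m > 35 for which m ends in the digit 7 but m is not prime.
m = 37: 37 ends in 7 and is prime.
m = 47: 47 ends in 7 and is prime.
m = 57: 57 ends in 7; 57 = 3 × 19, composite.
Hence m = 57 is a counterexample.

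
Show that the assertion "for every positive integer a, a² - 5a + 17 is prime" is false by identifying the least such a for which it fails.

a = 13

A counterexample is any positive integer a such that a² - 5a + 17 is not prime; we check each in order.
The first 12 eligible values, up to a = 12, all satisfy the conclusion.
a = 13: a² - 5a + 17 = 121 = 11 × 11, composite.
So a = 13 is the smallest counterexample.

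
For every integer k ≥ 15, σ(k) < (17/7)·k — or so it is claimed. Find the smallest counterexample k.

k = 24

A counterexample is any integer k ≥ 15 such that the claim fails; we check each in order.
For k = 15, 16, 17, 18, 19, 20, 21, 22, 23 the conclusion holds.
k = 24: σ(24) = 60; 60 ≥ 408/7.
Thus k = 24 disproves the claim, and no smaller k works.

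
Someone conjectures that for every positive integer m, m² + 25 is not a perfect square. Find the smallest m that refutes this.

m = 12

Check each positive integer m in order until m² + 25 is a perfect square.
For m = 1, 2, 3, 4, …, 9, 10, 11 the conclusion holds.
m = 12: 12² + 25 = 169 = 13², a perfect square.
So m = 12 is the smallest counterexample.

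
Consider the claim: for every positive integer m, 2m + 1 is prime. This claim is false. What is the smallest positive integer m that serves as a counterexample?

We need the least positive integer m for which 2m + 1 is not prime.
m = 1: 2m + 1 = 3, prime.
m = 2: 2m + 1 = 5, prime.
m = 3: 2m + 1 = 7, prime.
m = 4: 2m + 1 = 9 = 3 × 3, composite.

m = 4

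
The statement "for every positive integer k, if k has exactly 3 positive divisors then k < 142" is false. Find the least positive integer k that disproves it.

k = 169

Check each positive integer k in order until k has exactly 3 positive divisors but the claim fails.
For k = 4, 9, 25, 49, 121 the conclusion holds.
k = 169: τ(169) = 3; 169 ≥ 142.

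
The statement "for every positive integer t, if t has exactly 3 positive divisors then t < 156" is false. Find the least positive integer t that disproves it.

t = 169

For t = 4, 9, 25, 49, 121 the conclusion holds.
t = 169: τ(169) = 3; 169 ≥ 156.
Hence t = 169 is a counterexample.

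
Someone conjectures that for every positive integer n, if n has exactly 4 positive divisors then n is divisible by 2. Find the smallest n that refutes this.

Check each positive integer n in order until n has exactly 4 positive divisors but n is not divisible by 2.
n = 6: τ(6) = 4; 6 mod 2 = 0.
n = 8: τ(8) = 4; 8 mod 2 = 0.
n = 10: τ(10) = 4; 10 mod 2 = 0.
n = 14: τ(14) = 4; 14 mod 2 = 0.
n = 15: τ(15) = 4; 15 mod 2 = 1.
So n = 15 is the smallest counterexample.

n = 15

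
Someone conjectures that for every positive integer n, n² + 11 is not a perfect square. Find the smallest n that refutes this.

n = 5

The first 4 eligible values, up to n = 4, all satisfy the conclusion.
n = 5: 5² + 11 = 36 = 6², a perfect square.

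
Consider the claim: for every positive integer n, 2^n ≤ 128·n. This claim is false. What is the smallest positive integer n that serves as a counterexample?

For n = 1, 2, 3, 4, 5, 6, 7, 8, 9, 10 the conclusion holds.
n = 11: 2^n = 2048 and 128·n = 1408, so 2048 > 1408.
Thus n = 11 disproves the claim, and no smaller n works.

n = 11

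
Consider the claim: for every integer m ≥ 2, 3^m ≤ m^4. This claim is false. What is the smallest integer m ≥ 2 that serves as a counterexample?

We need the least integer m ≥ 2 for which 3^m > m^4.
For m = 2, 3, 4, 5, 6, 7 the conclusion holds.
m = 8: 3^m = 6561 and m^4 = 4096, so 6561 > 4096.

m = 8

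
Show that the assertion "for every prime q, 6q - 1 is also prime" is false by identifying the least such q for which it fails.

q = 11

q = 2: 6q - 1 = 11, prime.
q = 3: 6q - 1 = 17, prime.
q = 5: 6q - 1 = 29, prime.
q = 7: 6q - 1 = 41, prime.
q = 11: 6q - 1 = 65 = 5 × 13, not prime.
Hence q = 11 is a counterexample.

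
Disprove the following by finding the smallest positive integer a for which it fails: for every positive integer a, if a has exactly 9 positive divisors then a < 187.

a = 196

Check each positive integer a in order until a has exactly 9 positive divisors but the claim fails.
For a = 36, 100 the conclusion holds.
a = 196: τ(196) = 9; 196 ≥ 187.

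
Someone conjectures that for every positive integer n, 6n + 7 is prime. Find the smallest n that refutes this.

n = 3

A counterexample is any positive integer n such that 6n + 7 is not prime; we check each in order.
For n = 1, 2 the conclusion holds.
n = 3: 6n + 7 = 25 = 5 × 5, composite.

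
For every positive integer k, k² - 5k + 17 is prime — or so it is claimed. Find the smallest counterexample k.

For k = 1, 2, 3, 4, …, 10, 11, 12 the conclusion holds.
k = 13: k² - 5k + 17 = 121 = 11 × 11, composite.

k = 13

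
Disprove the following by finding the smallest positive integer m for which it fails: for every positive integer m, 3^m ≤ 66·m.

m = 1: 3^m = 3 and 66·m = 66, so 3 ≤ 66.
m = 2: 3^m = 9 and 66·m = 132, so 9 ≤ 132.
m = 3: 3^m = 27 and 66·m = 198, so 27 ≤ 198.
m = 4: 3^m = 81 and 66·m = 264, so 81 ≤ 264.
m = 5: 3^m = 243 and 66·m = 330, so 243 ≤ 330.
m = 6: 3^m = 729 and 66·m = 396, so 729 > 396.
So m = 6 is the smallest counterexample.

m = 6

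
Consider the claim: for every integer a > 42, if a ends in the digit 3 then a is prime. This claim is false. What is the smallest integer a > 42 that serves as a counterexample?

a = 63

For a = 43, 53 the conclusion holds.
a = 63: 63 ends in 3; 63 = 3 × 21, composite.
So a = 63 is the smallest counterexample.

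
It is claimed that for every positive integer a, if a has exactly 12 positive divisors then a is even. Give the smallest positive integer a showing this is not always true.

The first 24 eligible values, up to a = 308, all satisfy the conclusion.
a = 315: divisors of 315: 12 divisors; 315 is odd.
So a = 315 is the smallest counterexample.

a = 315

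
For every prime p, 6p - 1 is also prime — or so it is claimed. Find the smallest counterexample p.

We need the least prime p for which 6p - 1 is not prime.
The first 4 eligible values, up to p = 7, all satisfy the conclusion.
p = 11: 6p - 1 = 65 = 5 × 13, not prime.
So p = 11 is the smallest counterexample.

p = 11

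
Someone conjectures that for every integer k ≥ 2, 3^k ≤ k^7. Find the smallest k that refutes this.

k = 19

A counterexample is any integer k ≥ 2 such that 3^k > k^7; we check each in order.
For k = 2, 3, 4, 5, …, 16, 17, 18 the conclusion holds.
k = 19: 3^k = 1162261467 and k^7 = 893871739, so 1162261467 > 893871739.
Hence k = 19 is a counterexample.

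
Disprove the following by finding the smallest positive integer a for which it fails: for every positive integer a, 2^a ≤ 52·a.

a = 9

A counterexample is any positive integer a such that 2^a > 52·a; we check each in order.
The first 8 eligible values, up to a = 8, all satisfy the conclusion.
a = 9: 2^a = 512 and 52·a = 468, so 512 > 468.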